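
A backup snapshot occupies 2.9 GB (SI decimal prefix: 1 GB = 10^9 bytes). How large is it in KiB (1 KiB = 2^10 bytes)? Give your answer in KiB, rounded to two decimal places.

2,832,031.25 KiB

2.9 GB = 2.9 × 10^9 bytes = 2,900,000,000 bytes
1 KiB = 1,024 bytes
2,900,000,000 / 1,024 = 2,832,031.25 KiB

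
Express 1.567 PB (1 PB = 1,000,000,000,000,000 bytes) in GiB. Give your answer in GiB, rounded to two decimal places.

1.567 PB = 1.567 × 10^15 bytes = 1,567,000,000,000,000 bytes
1 GiB = 2^30 bytes = 1,073,741,824 bytes
1,567,000,000,000,000 / 1,073,741,824 = 1,459,382.47 GiB

1,459,382.47 GiB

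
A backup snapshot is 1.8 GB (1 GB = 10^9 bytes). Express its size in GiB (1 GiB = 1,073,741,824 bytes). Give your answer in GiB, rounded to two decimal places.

1.8 GB = 1.8 × 10^9 bytes = 1,800,000,000 bytes
1 GiB = 1,073,741,824 bytes
1,800,000,000 / 1,073,741,824 = 1.68 GiB

1.68 GiB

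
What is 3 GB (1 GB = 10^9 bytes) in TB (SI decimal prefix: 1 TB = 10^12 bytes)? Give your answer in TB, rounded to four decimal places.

0.0030 TB

3 GB = 3 × 10^9 bytes = 3,000,000,000 bytes
1 TB = 1,000,000,000,000 bytes
3,000,000,000 / 1,000,000,000,000 = 0.0030 TB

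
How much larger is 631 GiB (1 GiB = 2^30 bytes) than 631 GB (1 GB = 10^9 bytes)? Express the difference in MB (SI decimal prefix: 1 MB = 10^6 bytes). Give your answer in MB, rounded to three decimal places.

46,531.091 MB

631 GiB = 631 × 1,073,741,824 = 677,531,090,944 bytes
631 GB = 631 × 1,000,000,000 = 631,000,000,000 bytes
difference = 46,531,090,944 bytes
46,531,090,944 / 1,000,000 = 46,531.091 MB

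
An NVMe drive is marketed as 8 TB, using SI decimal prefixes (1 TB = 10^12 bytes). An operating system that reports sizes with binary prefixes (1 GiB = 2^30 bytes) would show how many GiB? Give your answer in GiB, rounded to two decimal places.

7,450.58 GiB

8 TB × 1,000,000,000,000 bytes/TB = 8,000,000,000,000 bytes
1 GiB = 1,073,741,824 bytes
8,000,000,000,000 / 1,073,741,824 = 7,450.58 GiB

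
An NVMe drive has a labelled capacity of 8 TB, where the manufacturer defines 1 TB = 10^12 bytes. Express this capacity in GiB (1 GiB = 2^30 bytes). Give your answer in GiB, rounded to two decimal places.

7,450.58 GiB

8 TB × 1,000,000,000,000 bytes/TB = 8,000,000,000,000 bytes
1 GiB = 2^30 bytes = 1,073,741,824 bytes
8,000,000,000,000 / 1,073,741,824 = 7,450.58 GiB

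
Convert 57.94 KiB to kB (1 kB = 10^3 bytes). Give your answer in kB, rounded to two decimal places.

59.33 kB

57.94 KiB × 1,024 bytes/KiB = 59,330.56 bytes
1 kB = 1,000 bytes
59,330.56 / 1,000 = 59.33 kB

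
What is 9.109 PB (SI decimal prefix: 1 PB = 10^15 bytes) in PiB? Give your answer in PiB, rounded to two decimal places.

8.09 PiB

9.109 PB × 1,000,000,000,000,000 bytes/PB = 9,109,000,000,000,000 bytes
1 PiB = 2^50 bytes = 1,125,899,906,842,624 bytes
9,109,000,000,000,000 / 1,125,899,906,842,624 = 8.09 PiB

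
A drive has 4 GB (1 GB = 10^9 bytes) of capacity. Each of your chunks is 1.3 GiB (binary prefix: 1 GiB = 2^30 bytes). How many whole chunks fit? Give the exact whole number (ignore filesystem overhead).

2

Capacity: 4 GB = 4,000,000,000 bytes
Per item: 1.3 GiB = 1,395,864,371.2 bytes
⌊4,000,000,000 / 1,395,864,371.2⌋ = 2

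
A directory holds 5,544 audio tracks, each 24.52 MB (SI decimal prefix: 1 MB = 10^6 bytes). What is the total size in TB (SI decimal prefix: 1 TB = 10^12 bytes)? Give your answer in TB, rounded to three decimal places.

Total = 5,544 × 24.52 MB = 135938.88 MB
= 135938.88 × 1,000,000 bytes = 135,938,880,000 bytes
1 TB = 1,000,000,000,000 bytes
135,938,880,000 / 1,000,000,000,000 = 0.136 TB

0.136 TB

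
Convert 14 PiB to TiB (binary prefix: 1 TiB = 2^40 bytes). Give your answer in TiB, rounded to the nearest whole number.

14,336 TiB

14 PiB × 1,125,899,906,842,624 bytes/PiB = 15,762,598,695,796,736 bytes
1 TiB = 1,099,511,627,776 bytes
15,762,598,695,796,736 / 1,099,511,627,776 = 14,336 TiB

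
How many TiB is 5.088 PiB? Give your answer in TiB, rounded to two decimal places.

5,210.11 TiB

5.088 PiB × 1,125,899,906,842,624 bytes/PiB = 5,728,578,726,015,270.912 bytes
1 TiB = 1,099,511,627,776 bytes
5,728,578,726,015,270.912 / 1,099,511,627,776 = 5,210.11 TiB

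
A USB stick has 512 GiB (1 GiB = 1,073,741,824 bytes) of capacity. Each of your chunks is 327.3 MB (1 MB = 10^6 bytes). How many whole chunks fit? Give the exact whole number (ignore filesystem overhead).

1,679

Capacity: 512 GiB = 549,755,813,888 bytes
Per item: 327.3 MB = 327,300,000 bytes
⌊549,755,813,888 / 327,300,000⌋ = 1,679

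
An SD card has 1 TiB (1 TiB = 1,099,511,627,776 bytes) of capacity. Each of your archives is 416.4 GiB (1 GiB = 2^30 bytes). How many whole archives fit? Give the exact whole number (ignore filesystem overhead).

2

Capacity: 1 TiB = 1,099,511,627,776 bytes
Per item: 416.4 GiB = 447,106,095,513.6 bytes
⌊1,099,511,627,776 / 447,106,095,513.6⌋ = 2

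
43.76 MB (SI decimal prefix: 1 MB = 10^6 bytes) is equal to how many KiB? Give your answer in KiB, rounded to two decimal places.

43.76 MB × 1,000,000 bytes/MB = 43,760,000 bytes
1 KiB = 1,024 bytes
43,760,000 / 1,024 = 42,734.38 KiB

42,734.38 KiB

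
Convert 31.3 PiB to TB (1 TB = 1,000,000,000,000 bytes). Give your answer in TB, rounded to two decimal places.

35,240.67 TB

31.3 PiB × 1,125,899,906,842,624 bytes/PiB = 35,240,667,084,174,131.2 bytes
1 TB = 1,000,000,000,000 bytes
35,240,667,084,174,131.2 / 1,000,000,000,000 = 35,240.67 TB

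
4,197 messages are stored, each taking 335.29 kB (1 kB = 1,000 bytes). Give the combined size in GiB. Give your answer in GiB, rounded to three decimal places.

1.311 GiB

Total = 4,197 × 335.29 kB = 1407212.13 kB
= 1407212.13 × 1,000 bytes = 1,407,212,130 bytes
1 GiB = 1,073,741,824 bytes
1,407,212,130 / 1,073,741,824 = 1.311 GiB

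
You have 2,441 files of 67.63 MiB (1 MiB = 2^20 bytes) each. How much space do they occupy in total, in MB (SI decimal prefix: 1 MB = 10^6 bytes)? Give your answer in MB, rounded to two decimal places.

Total = 2,441 × 67.63 MiB = 165084.83 MiB
= 165084.83 × 1,048,576 bytes = 173,103,990,702.08 bytes
1 MB = 1,000,000 bytes
173,103,990,702.08 / 1,000,000 = 173,103.99 MB

173,103.99 MB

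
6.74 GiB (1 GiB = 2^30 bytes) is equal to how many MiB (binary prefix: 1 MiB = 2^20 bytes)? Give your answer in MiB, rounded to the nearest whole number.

6,902 MiB

6.74 GiB = 6.74 × 2^30 bytes = 7,237,019,893.76 bytes
1 MiB = 1,048,576 bytes
7,237,019,893.76 / 1,048,576 = 6,902 MiB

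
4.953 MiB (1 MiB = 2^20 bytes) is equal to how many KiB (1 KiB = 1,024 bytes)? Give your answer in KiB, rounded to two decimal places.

5,071.87 KiB

4.953 MiB = 4.953 × 2^20 bytes = 5,193,596.928 bytes
1 KiB = 1,024 bytes
5,193,596.928 / 1,024 = 5,071.87 KiB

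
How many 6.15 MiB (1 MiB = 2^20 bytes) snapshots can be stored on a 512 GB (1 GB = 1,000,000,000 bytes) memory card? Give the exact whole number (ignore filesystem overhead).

79,395

Capacity: 512 GB = 512,000,000,000 bytes
Per item: 6.15 MiB = 6,448,742.4 bytes
⌊512,000,000,000 / 6,448,742.4⌋ = 79,395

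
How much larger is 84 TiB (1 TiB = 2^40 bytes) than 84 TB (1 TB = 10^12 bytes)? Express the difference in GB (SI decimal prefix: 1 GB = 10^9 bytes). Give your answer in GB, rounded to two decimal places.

8,358.98 GB

84 TiB = 84 × 1,099,511,627,776 = 92,358,976,733,184 bytes
84 TB = 84 × 1,000,000,000,000 = 84,000,000,000,000 bytes
difference = 8,358,976,733,184 bytes
8,358,976,733,184 / 1,000,000,000 = 8,358.98 GB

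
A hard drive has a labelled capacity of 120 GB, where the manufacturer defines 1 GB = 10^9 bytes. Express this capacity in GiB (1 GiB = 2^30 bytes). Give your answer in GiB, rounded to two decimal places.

111.76 GiB

120 GB × 1,000,000,000 bytes/GB = 120,000,000,000 bytes
1 GiB = 2^30 bytes = 1,073,741,824 bytes
120,000,000,000 / 1,073,741,824 = 111.76 GiB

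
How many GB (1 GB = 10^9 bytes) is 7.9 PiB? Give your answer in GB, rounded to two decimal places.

8,894,609.26 GB

7.9 PiB × 1,125,899,906,842,624 bytes/PiB = 8,894,609,264,056,729.6 bytes
1 GB = 10^9 bytes = 1,000,000,000 bytes
8,894,609,264,056,729.6 / 1,000,000,000 = 8,894,609.26 GB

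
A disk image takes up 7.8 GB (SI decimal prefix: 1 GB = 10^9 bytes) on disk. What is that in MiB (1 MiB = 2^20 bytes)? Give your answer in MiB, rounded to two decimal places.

7.8 GB × 1,000,000,000 bytes/GB = 7,800,000,000 bytes
1 MiB = 1,048,576 bytes
7,800,000,000 / 1,048,576 = 7,438.66 MiB

7,438.66 MiB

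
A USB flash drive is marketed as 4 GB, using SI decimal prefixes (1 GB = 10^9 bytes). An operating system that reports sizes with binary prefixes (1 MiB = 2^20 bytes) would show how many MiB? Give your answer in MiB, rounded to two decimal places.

4 GB × 1,000,000,000 bytes/GB = 4,000,000,000 bytes
1 MiB = 2^20 bytes = 1,048,576 bytes
4,000,000,000 / 1,048,576 = 3,814.70 MiB

3,814.70 MiB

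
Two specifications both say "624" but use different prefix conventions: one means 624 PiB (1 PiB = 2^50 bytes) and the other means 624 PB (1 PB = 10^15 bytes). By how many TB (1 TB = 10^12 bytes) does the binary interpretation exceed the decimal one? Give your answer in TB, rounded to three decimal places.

624 PiB = 624 × 1,125,899,906,842,624 = 702,561,541,869,797,376 bytes
624 PB = 624 × 1,000,000,000,000,000 = 624,000,000,000,000,000 bytes
difference = 78,561,541,869,797,376 bytes
78,561,541,869,797,376 / 1,000,000,000,000 = 78,561.542 TB

78,561.542 TB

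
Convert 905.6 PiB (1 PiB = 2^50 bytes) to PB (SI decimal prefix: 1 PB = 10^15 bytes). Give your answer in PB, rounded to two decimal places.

1,019.61 PB

905.6 PiB × 1,125,899,906,842,624 bytes/PiB = 1,019,614,955,636,680,294.4 bytes
1 PB = 10^15 bytes = 1,000,000,000,000,000 bytes
1,019,614,955,636,680,294.4 / 1,000,000,000,000,000 = 1,019.61 PB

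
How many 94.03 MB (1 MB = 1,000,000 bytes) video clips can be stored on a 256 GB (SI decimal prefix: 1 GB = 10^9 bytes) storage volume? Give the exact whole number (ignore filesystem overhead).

2,722

Capacity: 256 GB = 256,000,000,000 bytes
Per item: 94.03 MB = 94,030,000 bytes
⌊256,000,000,000 / 94,030,000⌋ = 2,722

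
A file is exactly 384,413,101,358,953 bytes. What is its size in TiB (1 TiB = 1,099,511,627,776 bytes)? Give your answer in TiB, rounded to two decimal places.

384,413,101,358,953 bytes given.
1 TiB = 2^40 bytes = 1,099,511,627,776 bytes
384,413,101,358,953 / 1,099,511,627,776 = 349.62 TiB

349.62 TiB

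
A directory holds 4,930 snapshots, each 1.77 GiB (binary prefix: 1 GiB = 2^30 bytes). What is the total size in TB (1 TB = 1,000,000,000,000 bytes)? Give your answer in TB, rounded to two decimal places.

Total = 4,930 × 1.77 GiB = 8726.1 GiB
= 8726.1 × 1,073,741,824 bytes = 9,369,578,530,406.4 bytes
1 TB = 1,000,000,000,000 bytes
9,369,578,530,406.4 / 1,000,000,000,000 = 9.37 TB

9.37 TB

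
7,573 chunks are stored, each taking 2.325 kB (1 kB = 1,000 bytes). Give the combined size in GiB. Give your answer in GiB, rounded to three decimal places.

0.016 GiB

Total = 7,573 × 2.325 kB = 17607.225 kB
= 17607.225 × 1,000 bytes = 17,607,225 bytes
1 GiB = 1,073,741,824 bytes
17,607,225 / 1,073,741,824 = 0.016 GiB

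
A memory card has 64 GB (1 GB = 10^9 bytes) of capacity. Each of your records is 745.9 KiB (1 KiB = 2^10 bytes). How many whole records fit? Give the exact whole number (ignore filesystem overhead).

83,791

Capacity: 64 GB = 64,000,000,000 bytes
Per item: 745.9 KiB = 763,801.6 bytes
⌊64,000,000,000 / 763,801.6⌋ = 83,791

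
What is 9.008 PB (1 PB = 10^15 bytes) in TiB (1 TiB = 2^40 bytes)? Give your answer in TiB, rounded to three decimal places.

9.008 PB = 9.008 × 10^15 bytes = 9,008,000,000,000,000 bytes
1 TiB = 2^40 bytes = 1,099,511,627,776 bytes
9,008,000,000,000,000 / 1,099,511,627,776 = 8,192.728 TiB

8,192.728 TiB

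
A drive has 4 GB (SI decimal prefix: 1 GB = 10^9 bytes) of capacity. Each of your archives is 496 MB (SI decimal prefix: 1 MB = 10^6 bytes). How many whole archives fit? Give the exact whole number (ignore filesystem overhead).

8

Capacity: 4 GB = 4,000,000,000 bytes
Per item: 496 MB = 496,000,000 bytes
⌊4,000,000,000 / 496,000,000⌋ = 8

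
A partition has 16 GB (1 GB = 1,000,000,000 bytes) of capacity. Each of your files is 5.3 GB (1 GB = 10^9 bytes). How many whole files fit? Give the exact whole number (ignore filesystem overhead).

Capacity: 16 GB = 16,000,000,000 bytes
Per item: 5.3 GB = 5,300,000,000 bytes
⌊16,000,000,000 / 5,300,000,000⌋ = 3

3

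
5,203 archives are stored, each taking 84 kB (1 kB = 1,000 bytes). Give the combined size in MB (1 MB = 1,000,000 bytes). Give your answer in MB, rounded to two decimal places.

Total = 5,203 × 84 kB = 437,052 kB
= 437,052 × 1,000 bytes = 437,052,000 bytes
1 MB = 1,000,000 bytes
437,052,000 / 1,000,000 = 437.05 MB

437.05 MB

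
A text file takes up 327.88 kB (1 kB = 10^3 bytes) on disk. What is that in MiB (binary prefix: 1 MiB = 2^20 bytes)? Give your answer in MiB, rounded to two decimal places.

327.88 kB = 327.88 × 10^3 bytes = 327,880 bytes
1 MiB = 1,048,576 bytes
327,880 / 1,048,576 = 0.31 MiB

0.31 MiB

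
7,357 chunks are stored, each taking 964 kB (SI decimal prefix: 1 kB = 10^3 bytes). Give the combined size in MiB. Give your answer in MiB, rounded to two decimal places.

Total = 7,357 × 964 kB = 7,092,148 kB
= 7,092,148 × 1,000 bytes = 7,092,148,000 bytes
1 MiB = 1,048,576 bytes
7,092,148,000 / 1,048,576 = 6,763.60 MiB

6,763.60 MiB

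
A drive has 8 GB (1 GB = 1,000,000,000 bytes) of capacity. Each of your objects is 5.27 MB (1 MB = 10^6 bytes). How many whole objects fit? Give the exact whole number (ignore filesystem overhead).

1,518

Capacity: 8 GB = 8,000,000,000 bytes
Per item: 5.27 MB = 5,270,000 bytes
⌊8,000,000,000 / 5,270,000⌋ = 1,518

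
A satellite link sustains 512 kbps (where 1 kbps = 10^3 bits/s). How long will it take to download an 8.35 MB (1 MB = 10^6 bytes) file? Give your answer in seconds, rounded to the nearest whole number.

8.35 MB = 8,350,000 bytes = 66,800,000 bits
512 kbps = 512,000 bits/s
time = 66,800,000 / 512,000 = 130 s

130 seconds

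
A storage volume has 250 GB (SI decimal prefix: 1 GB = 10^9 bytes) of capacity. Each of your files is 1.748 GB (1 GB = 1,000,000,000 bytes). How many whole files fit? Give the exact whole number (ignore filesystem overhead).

143

Capacity: 250 GB = 250,000,000,000 bytes
Per item: 1.748 GB = 1,748,000,000 bytes
⌊250,000,000,000 / 1,748,000,000⌋ = 143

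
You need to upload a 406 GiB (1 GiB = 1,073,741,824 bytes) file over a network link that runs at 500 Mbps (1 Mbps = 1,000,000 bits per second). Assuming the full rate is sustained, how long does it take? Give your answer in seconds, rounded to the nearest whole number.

6,975 seconds

406 GiB = 435,939,180,544 bytes = 3,487,513,444,352 bits
500 Mbps = 500,000,000 bits/s
time = 3,487,513,444,352 / 500,000,000 = 6,975 s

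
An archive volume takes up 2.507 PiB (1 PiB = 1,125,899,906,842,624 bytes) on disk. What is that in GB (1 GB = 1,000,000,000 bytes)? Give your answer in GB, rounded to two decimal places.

2,822,631.07 GB

2.507 PiB = 2.507 × 2^50 bytes = 2,822,631,066,454,458.368 bytes
1 GB = 10^9 bytes = 1,000,000,000 bytes
2,822,631,066,454,458.368 / 1,000,000,000 = 2,822,631.07 GB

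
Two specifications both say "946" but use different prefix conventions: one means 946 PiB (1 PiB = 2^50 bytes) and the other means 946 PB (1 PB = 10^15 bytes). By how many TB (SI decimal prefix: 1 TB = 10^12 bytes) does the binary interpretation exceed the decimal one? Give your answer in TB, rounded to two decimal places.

119,101.31 TB

946 PiB = 946 × 1,125,899,906,842,624 = 1,065,101,311,873,122,304 bytes
946 PB = 946 × 1,000,000,000,000,000 = 946,000,000,000,000,000 bytes
difference = 119,101,311,873,122,304 bytes
119,101,311,873,122,304 / 1,000,000,000,000 = 119,101.31 TB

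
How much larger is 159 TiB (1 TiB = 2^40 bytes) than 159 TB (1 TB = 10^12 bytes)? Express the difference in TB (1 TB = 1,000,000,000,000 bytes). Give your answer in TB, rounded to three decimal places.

159 TiB = 159 × 1,099,511,627,776 = 174,822,348,816,384 bytes
159 TB = 159 × 1,000,000,000,000 = 159,000,000,000,000 bytes
difference = 15,822,348,816,384 bytes
15,822,348,816,384 / 1,000,000,000,000 = 15.822 TB

15.822 TB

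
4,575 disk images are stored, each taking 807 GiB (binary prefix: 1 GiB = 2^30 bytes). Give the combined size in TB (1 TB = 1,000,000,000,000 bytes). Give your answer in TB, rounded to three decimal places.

Total = 4,575 × 807 GiB = 3,692,025 GiB
= 3,692,025 × 1,073,741,824 bytes = 3,964,281,657,753,600 bytes
1 TB = 1,000,000,000,000 bytes
3,964,281,657,753,600 / 1,000,000,000,000 = 3,964.282 TB

3,964.282 TB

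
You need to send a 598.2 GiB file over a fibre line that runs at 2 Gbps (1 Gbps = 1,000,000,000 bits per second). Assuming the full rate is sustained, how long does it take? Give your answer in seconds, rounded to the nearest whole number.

598.2 GiB = 642,312,359,116.8 bytes = 5,138,498,872,934.4 bits
2 Gbps = 2,000,000,000 bits/s
time = 5,138,498,872,934.4 / 2,000,000,000 = 2,569 s

2,569 seconds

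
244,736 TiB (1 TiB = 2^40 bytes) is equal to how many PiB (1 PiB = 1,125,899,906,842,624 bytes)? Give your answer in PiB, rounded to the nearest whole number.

244,736 TiB = 244,736 × 2^40 bytes = 269,090,077,735,387,136 bytes
1 PiB = 1,125,899,906,842,624 bytes
269,090,077,735,387,136 / 1,125,899,906,842,624 = 239 PiB

239 PiB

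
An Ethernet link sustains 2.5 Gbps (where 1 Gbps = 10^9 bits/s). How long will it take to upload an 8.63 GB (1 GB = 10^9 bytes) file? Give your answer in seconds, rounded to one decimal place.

27.6 seconds

8.63 GB = 8,630,000,000 bytes = 69,040,000,000 bits
2.5 Gbps = 2,500,000,000 bits/s
time = 69,040,000,000 / 2,500,000,000 = 27.6 s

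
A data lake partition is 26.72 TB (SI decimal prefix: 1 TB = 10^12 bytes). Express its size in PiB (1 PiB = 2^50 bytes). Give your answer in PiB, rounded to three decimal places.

0.024 PiB

26.72 TB × 1,000,000,000,000 bytes/TB = 26,720,000,000,000 bytes
1 PiB = 2^50 bytes = 1,125,899,906,842,624 bytes
26,720,000,000,000 / 1,125,899,906,842,624 = 0.024 PiB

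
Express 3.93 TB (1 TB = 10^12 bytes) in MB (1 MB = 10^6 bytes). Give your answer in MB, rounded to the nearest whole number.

3.93 TB × 1,000,000,000,000 bytes/TB = 3,930,000,000,000 bytes
1 MB = 1,000,000 bytes
3,930,000,000,000 / 1,000,000 = 3,930,000 MB

3,930,000 MB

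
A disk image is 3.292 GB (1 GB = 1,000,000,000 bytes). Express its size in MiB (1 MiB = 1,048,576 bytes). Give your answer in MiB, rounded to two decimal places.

3.292 GB = 3.292 × 10^9 bytes = 3,292,000,000 bytes
1 MiB = 2^20 bytes = 1,048,576 bytes
3,292,000,000 / 1,048,576 = 3,139.50 MiB

3,139.50 MiB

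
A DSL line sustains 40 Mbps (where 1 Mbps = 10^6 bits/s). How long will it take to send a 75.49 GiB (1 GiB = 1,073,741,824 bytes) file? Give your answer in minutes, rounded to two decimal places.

75.49 GiB = 81,056,770,293.76 bytes = 648,454,162,350.08 bits
40 Mbps = 40,000,000 bits/s
time = 648,454,162,350.08 / 40,000,000 = 16,211.354 s
16,211.354 s / 60 = 270.19 minutes

270.19 minutes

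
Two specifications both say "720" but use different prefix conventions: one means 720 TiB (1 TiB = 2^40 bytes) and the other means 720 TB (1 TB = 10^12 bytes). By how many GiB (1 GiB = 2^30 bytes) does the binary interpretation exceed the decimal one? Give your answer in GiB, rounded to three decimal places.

66,727.746 GiB

720 TiB = 720 × 1,099,511,627,776 = 791,648,371,998,720 bytes
720 TB = 720 × 1,000,000,000,000 = 720,000,000,000,000 bytes
difference = 71,648,371,998,720 bytes
71,648,371,998,720 / 1,073,741,824 = 66,727.746 GiB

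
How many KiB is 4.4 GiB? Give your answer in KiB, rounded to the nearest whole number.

4.4 GiB = 4.4 × 2^30 bytes = 4,724,464,025.6 bytes
1 KiB = 2^10 bytes = 1,024 bytes
4,724,464,025.6 / 1,024 = 4,613,734 KiB

4,613,734 KiB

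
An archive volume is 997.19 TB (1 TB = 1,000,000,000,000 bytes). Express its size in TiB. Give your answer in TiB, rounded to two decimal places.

997.19 TB × 1,000,000,000,000 bytes/TB = 997,190,000,000,000 bytes
1 TiB = 1,099,511,627,776 bytes
997,190,000,000,000 / 1,099,511,627,776 = 906.94 TiB

906.94 TiB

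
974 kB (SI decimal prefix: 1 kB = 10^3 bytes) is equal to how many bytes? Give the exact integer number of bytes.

974,000 bytes

974 × 1,000 = 974,000 bytes  (1 kB = 10^3 bytes)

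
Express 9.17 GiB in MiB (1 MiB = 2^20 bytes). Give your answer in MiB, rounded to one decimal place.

9,390.1 MiB

9.17 GiB = 9.17 × 2^30 bytes = 9,846,212,526.08 bytes
1 MiB = 2^20 bytes = 1,048,576 bytes
9,846,212,526.08 / 1,048,576 = 9,390.1 MiB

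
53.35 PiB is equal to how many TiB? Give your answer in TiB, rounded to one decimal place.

53.35 PiB = 53.35 × 2^50 bytes = 60,066,760,030,053,990.4 bytes
1 TiB = 1,099,511,627,776 bytes
60,066,760,030,053,990.4 / 1,099,511,627,776 = 54,630.4 TiB

54,630.4 TiB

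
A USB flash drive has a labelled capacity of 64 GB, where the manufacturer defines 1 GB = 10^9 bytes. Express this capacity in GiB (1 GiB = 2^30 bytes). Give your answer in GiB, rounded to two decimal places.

59.60 GiB

64 GB × 1,000,000,000 bytes/GB = 64,000,000,000 bytes
1 GiB = 2^30 bytes = 1,073,741,824 bytes
64,000,000,000 / 1,073,741,824 = 59.60 GiB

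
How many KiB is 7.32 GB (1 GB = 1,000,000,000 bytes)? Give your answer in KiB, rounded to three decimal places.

7.32 GB = 7.32 × 10^9 bytes = 7,320,000,000 bytes
1 KiB = 1,024 bytes
7,320,000,000 / 1,024 = 7,148,437.500 KiB

7,148,437.500 KiB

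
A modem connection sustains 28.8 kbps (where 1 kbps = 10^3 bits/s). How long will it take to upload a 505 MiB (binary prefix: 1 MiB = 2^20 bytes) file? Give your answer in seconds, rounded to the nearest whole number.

147,092 seconds

505 MiB = 529,530,880 bytes = 4,236,247,040 bits
28.8 kbps = 28,800 bits/s
time = 4,236,247,040 / 28,800 = 147,092 s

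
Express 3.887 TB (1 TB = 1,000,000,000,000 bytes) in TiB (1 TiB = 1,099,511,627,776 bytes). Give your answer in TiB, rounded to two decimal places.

3.887 TB = 3.887 × 10^12 bytes = 3,887,000,000,000 bytes
1 TiB = 2^40 bytes = 1,099,511,627,776 bytes
3,887,000,000,000 / 1,099,511,627,776 = 3.54 TiB

3.54 TiB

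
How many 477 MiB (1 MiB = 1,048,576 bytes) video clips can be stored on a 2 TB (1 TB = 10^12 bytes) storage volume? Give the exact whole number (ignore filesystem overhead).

3,998

Capacity: 2 TB = 2,000,000,000,000 bytes
Per item: 477 MiB = 500,170,752 bytes
⌊2,000,000,000,000 / 500,170,752⌋ = 3,998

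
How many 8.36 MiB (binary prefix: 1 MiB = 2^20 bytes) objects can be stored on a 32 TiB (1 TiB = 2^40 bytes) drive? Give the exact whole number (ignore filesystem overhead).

4,013,688

Capacity: 32 TiB = 35,184,372,088,832 bytes
Per item: 8.36 MiB = 8,766,095.36 bytes
⌊35,184,372,088,832 / 8,766,095.36⌋ = 4,013,688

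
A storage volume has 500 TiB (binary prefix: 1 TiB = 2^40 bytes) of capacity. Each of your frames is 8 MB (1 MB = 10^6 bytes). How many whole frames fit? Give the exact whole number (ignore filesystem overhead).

Capacity: 500 TiB = 549,755,813,888,000 bytes
Per item: 8 MB = 8,000,000 bytes
⌊549,755,813,888,000 / 8,000,000⌋ = 68,719,476

68,719,476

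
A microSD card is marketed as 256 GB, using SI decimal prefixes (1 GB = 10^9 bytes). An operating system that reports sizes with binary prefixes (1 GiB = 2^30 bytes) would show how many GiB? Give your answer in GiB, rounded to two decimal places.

256 GB = 256 × 10^9 bytes = 256,000,000,000 bytes
1 GiB = 2^30 bytes = 1,073,741,824 bytes
256,000,000,000 / 1,073,741,824 = 238.42 GiB

238.42 GiB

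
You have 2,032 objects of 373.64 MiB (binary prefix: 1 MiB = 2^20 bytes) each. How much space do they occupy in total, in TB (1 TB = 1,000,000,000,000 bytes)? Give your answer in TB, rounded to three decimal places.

0.796 TB

Total = 2,032 × 373.64 MiB = 759236.48 MiB
= 759236.48 × 1,048,576 bytes = 796,117,151,252.48 bytes
1 TB = 1,000,000,000,000 bytes
796,117,151,252.48 / 1,000,000,000,000 = 0.796 TB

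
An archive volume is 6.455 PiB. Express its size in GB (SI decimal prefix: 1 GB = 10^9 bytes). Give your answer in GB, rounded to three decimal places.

7,267,683.899 GB

6.455 PiB = 6.455 × 2^50 bytes = 7,267,683,898,669,137.92 bytes
1 GB = 10^9 bytes = 1,000,000,000 bytes
7,267,683,898,669,137.92 / 1,000,000,000 = 7,267,683.899 GB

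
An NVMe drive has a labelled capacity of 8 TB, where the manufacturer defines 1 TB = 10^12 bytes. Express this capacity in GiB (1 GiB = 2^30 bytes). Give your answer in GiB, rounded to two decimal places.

8 TB = 8 × 10^12 bytes = 8,000,000,000,000 bytes
1 GiB = 2^30 bytes = 1,073,741,824 bytes
8,000,000,000,000 / 1,073,741,824 = 7,450.58 GiB

7,450.58 GiB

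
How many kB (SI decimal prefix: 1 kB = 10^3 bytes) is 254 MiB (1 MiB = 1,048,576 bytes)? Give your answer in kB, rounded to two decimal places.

266,338.30 kB

254 MiB = 254 × 2^20 bytes = 266,338,304 bytes
1 kB = 10^3 bytes = 1,000 bytes
266,338,304 / 1,000 = 266,338.30 kB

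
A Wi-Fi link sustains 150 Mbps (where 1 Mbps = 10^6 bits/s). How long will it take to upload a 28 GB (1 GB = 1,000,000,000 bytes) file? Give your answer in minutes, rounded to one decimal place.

28 GB = 28,000,000,000 bytes = 224,000,000,000 bits
150 Mbps = 150,000,000 bits/s
time = 224,000,000,000 / 150,000,000 = 1,493.33 s
1,493.33 s / 60 = 24.9 minutes

24.9 minutes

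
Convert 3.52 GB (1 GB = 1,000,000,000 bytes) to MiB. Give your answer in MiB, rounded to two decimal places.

3,356.93 MiB

3.52 GB = 3.52 × 10^9 bytes = 3,520,000,000 bytes
1 MiB = 2^20 bytes = 1,048,576 bytes
3,520,000,000 / 1,048,576 = 3,356.93 MiB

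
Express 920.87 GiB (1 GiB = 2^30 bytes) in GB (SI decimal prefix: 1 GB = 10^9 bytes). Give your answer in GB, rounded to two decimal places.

988.78 GB

920.87 GiB = 920.87 × 2^30 bytes = 988,776,633,466.88 bytes
1 GB = 10^9 bytes = 1,000,000,000 bytes
988,776,633,466.88 / 1,000,000,000 = 988.78 GB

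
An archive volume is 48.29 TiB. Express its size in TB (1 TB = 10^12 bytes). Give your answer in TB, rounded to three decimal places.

48.29 TiB = 48.29 × 2^40 bytes = 53,095,416,505,303.04 bytes
1 TB = 1,000,000,000,000 bytes
53,095,416,505,303.04 / 1,000,000,000,000 = 53.095 TB

53.095 TB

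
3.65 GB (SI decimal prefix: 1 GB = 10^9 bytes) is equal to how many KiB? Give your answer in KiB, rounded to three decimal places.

3.65 GB = 3.65 × 10^9 bytes = 3,650,000,000 bytes
1 KiB = 2^10 bytes = 1,024 bytes
3,650,000,000 / 1,024 = 3,564,453.125 KiB

3,564,453.125 KiB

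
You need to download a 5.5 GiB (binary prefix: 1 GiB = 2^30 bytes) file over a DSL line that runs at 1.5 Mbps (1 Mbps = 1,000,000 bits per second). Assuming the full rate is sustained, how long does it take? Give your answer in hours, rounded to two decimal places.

8.75 hours

5.5 GiB = 5,905,580,032 bytes = 47,244,640,256 bits
1.5 Mbps = 1,500,000 bits/s
time = 47,244,640,256 / 1,500,000 = 31,496.4268 s
31,496.4268 s / 3600 = 8.75 hours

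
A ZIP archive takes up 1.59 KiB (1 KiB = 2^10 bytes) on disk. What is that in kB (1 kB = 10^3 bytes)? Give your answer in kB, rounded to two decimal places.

1.59 KiB × 1,024 bytes/KiB = 1,628.16 bytes
1 kB = 1,000 bytes
1,628.16 / 1,000 = 1.63 kB

1.63 kB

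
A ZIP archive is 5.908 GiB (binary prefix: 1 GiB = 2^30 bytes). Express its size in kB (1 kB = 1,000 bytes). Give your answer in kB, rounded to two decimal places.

6,343,666.70 kB

5.908 GiB = 5.908 × 2^30 bytes = 6,343,666,696.192 bytes
1 kB = 1,000 bytes
6,343,666,696.192 / 1,000 = 6,343,666.70 kB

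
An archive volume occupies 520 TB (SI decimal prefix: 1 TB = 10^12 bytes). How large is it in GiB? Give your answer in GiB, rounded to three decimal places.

484,287.739 GiB

520 TB = 520 × 10^12 bytes = 520,000,000,000,000 bytes
1 GiB = 2^30 bytes = 1,073,741,824 bytes
520,000,000,000,000 / 1,073,741,824 = 484,287.739 GiB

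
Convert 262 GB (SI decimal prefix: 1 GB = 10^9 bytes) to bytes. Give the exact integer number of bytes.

262 × 1,000,000,000 = 262,000,000,000 bytes  (1 GB = 10^9 bytes)

262,000,000,000 bytes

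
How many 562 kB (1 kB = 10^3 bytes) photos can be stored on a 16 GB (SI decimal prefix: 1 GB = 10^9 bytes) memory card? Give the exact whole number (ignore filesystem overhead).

Capacity: 16 GB = 16,000,000,000 bytes
Per item: 562 kB = 562,000 bytes
⌊16,000,000,000 / 562,000⌋ = 28,469

28,469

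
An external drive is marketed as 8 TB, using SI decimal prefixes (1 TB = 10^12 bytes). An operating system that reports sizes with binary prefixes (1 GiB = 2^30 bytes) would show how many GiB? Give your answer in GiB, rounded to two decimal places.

8 TB × 1,000,000,000,000 bytes/TB = 8,000,000,000,000 bytes
1 GiB = 1,073,741,824 bytes
8,000,000,000,000 / 1,073,741,824 = 7,450.58 GiB

7,450.58 GiB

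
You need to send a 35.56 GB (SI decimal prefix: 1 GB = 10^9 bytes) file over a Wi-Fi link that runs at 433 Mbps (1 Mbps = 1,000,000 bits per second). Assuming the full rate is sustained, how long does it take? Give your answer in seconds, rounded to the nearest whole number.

35.56 GB = 35,560,000,000 bytes = 284,480,000,000 bits
433 Mbps = 433,000,000 bits/s
time = 284,480,000,000 / 433,000,000 = 657 s

657 seconds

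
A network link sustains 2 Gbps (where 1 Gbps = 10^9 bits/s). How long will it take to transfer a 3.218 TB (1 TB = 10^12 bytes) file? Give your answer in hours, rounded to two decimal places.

3.58 hours

3.218 TB = 3,218,000,000,000 bytes = 25,744,000,000,000 bits
2 Gbps = 2,000,000,000 bits/s
time = 25,744,000,000,000 / 2,000,000,000 = 12,872.0000 s
12,872.0000 s / 3600 = 3.58 hours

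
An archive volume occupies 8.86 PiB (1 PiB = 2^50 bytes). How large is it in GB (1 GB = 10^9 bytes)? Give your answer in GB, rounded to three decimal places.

8.86 PiB = 8.86 × 2^50 bytes = 9,975,473,174,625,648.64 bytes
1 GB = 10^9 bytes = 1,000,000,000 bytes
9,975,473,174,625,648.64 / 1,000,000,000 = 9,975,473.175 GB

9,975,473.175 GB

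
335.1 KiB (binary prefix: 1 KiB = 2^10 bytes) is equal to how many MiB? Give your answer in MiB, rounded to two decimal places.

335.1 KiB = 335.1 × 2^10 bytes = 343,142.4 bytes
1 MiB = 2^20 bytes = 1,048,576 bytes
343,142.4 / 1,048,576 = 0.33 MiB

0.33 MiB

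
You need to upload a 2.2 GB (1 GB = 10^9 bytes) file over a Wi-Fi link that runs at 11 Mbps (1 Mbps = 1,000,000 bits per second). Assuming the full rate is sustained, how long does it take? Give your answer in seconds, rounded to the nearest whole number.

2.2 GB = 2,200,000,000 bytes = 17,600,000,000 bits
11 Mbps = 11,000,000 bits/s
time = 17,600,000,000 / 11,000,000 = 1,600 s

1,600 seconds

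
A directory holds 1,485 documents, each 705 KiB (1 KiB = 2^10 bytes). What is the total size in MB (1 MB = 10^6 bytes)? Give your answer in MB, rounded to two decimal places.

Total = 1,485 × 705 KiB = 1,046,925 KiB
= 1,046,925 × 1,024 bytes = 1,072,051,200 bytes
1 MB = 1,000,000 bytes
1,072,051,200 / 1,000,000 = 1,072.05 MB

1,072.05 MB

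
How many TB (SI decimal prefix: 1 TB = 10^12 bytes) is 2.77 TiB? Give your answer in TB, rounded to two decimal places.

3.05 TB

2.77 TiB = 2.77 × 2^40 bytes = 3,045,647,208,939.52 bytes
1 TB = 1,000,000,000,000 bytes
3,045,647,208,939.52 / 1,000,000,000,000 = 3.05 TB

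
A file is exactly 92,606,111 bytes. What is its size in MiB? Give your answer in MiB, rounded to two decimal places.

88.32 MiB

92,606,111 bytes given.
1 MiB = 1,048,576 bytes
92,606,111 / 1,048,576 = 88.32 MiB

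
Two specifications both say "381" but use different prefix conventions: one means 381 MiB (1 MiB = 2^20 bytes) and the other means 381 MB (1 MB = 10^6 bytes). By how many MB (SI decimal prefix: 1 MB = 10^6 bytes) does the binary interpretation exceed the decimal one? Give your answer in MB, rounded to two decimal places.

18.51 MB

381 MiB = 381 × 1,048,576 = 399,507,456 bytes
381 MB = 381 × 1,000,000 = 381,000,000 bytes
difference = 18,507,456 bytes
18,507,456 / 1,000,000 = 18.51 MB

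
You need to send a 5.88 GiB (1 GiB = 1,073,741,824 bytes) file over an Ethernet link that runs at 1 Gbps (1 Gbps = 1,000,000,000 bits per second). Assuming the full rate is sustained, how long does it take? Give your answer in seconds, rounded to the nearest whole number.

51 seconds

5.88 GiB = 6,313,601,925.12 bytes = 50,508,815,400.96 bits
1 Gbps = 1,000,000,000 bits/s
time = 50,508,815,400.96 / 1,000,000,000 = 51 s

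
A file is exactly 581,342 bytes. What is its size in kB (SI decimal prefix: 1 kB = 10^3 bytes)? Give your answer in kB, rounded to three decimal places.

581,342 bytes given.
1 kB = 1,000 bytes
581,342 / 1,000 = 581.342 kB

581.342 kB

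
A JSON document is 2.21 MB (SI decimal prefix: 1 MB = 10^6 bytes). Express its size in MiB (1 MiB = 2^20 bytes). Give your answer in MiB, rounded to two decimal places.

2.11 MiB

2.21 MB = 2.21 × 10^6 bytes = 2,210,000 bytes
1 MiB = 1,048,576 bytes
2,210,000 / 1,048,576 = 2.11 MiB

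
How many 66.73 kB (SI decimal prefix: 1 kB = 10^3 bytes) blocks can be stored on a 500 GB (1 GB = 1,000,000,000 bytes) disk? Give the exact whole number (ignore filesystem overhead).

Capacity: 500 GB = 500,000,000,000 bytes
Per item: 66.73 kB = 66,730 bytes
⌊500,000,000,000 / 66,730⌋ = 7,492,881

7,492,881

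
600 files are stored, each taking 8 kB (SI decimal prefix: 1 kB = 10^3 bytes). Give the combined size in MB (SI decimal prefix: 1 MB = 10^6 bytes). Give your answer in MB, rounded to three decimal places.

Total = 600 × 8 kB = 4800 kB
= 4800 × 1,000 bytes = 4,800,000 bytes
1 MB = 1,000,000 bytes
4,800,000 / 1,000,000 = 4.800 MB

4.800 MB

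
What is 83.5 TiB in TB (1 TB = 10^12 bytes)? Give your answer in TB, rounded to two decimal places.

91.81 TB

83.5 TiB = 83.5 × 2^40 bytes = 91,809,220,919,296 bytes
1 TB = 1,000,000,000,000 bytes
91,809,220,919,296 / 1,000,000,000,000 = 91.81 TB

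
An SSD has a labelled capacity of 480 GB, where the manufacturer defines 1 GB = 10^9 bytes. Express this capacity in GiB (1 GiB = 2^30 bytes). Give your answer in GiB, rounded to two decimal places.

447.03 GiB

480 GB × 1,000,000,000 bytes/GB = 480,000,000,000 bytes
1 GiB = 2^30 bytes = 1,073,741,824 bytes
480,000,000,000 / 1,073,741,824 = 447.03 GiB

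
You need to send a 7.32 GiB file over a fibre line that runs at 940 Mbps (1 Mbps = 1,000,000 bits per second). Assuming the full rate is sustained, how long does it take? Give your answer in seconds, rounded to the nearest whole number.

7.32 GiB = 7,859,790,151.68 bytes = 62,878,321,213.44 bits
940 Mbps = 940,000,000 bits/s
time = 62,878,321,213.44 / 940,000,000 = 67 s

67 seconds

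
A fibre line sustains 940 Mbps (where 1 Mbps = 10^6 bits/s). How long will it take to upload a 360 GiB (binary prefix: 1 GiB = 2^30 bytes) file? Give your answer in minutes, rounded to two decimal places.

360 GiB = 386,547,056,640 bytes = 3,092,376,453,120 bits
940 Mbps = 940,000,000 bits/s
time = 3,092,376,453,120 / 940,000,000 = 3,289.762 s
3,289.762 s / 60 = 54.83 minutes

54.83 minutes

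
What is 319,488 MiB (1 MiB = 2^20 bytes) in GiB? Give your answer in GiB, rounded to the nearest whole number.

312 GiB

319,488 MiB = 319,488 × 2^20 bytes = 335,007,449,088 bytes
1 GiB = 2^30 bytes = 1,073,741,824 bytes
335,007,449,088 / 1,073,741,824 = 312 GiB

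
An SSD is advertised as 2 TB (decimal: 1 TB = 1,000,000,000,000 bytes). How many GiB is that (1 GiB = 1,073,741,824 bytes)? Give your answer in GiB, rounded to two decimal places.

1,862.65 GiB

2 TB × 1,000,000,000,000 bytes/TB = 2,000,000,000,000 bytes
1 GiB = 2^30 bytes = 1,073,741,824 bytes
2,000,000,000,000 / 1,073,741,824 = 1,862.65 GiB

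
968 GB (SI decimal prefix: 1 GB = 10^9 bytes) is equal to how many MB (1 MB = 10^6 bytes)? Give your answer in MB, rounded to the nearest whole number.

968 GB × 1,000,000,000 bytes/GB = 968,000,000,000 bytes
1 MB = 1,000,000 bytes
968,000,000,000 / 1,000,000 = 968,000 MB

968,000 MB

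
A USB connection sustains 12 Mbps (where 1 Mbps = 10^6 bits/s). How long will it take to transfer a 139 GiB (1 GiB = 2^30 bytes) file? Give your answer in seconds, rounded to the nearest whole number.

99,500 seconds

139 GiB = 149,250,113,536 bytes = 1,194,000,908,288 bits
12 Mbps = 12,000,000 bits/s
time = 1,194,000,908,288 / 12,000,000 = 99,500 s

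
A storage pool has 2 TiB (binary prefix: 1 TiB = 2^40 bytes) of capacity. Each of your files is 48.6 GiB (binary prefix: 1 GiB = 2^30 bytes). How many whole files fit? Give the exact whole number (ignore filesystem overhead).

42

Capacity: 2 TiB = 2,199,023,255,552 bytes
Per item: 48.6 GiB = 52,183,852,646.4 bytes
⌊2,199,023,255,552 / 52,183,852,646.4⌋ = 42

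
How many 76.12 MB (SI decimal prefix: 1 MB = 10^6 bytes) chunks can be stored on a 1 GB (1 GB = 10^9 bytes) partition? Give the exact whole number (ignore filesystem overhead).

Capacity: 1 GB = 1,000,000,000 bytes
Per item: 76.12 MB = 76,120,000 bytes
⌊1,000,000,000 / 76,120,000⌋ = 13

13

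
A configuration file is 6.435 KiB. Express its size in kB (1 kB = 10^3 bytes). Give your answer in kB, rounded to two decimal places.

6.435 KiB × 1,024 bytes/KiB = 6,589.44 bytes
1 kB = 1,000 bytes
6,589.44 / 1,000 = 6.59 kB

6.59 kB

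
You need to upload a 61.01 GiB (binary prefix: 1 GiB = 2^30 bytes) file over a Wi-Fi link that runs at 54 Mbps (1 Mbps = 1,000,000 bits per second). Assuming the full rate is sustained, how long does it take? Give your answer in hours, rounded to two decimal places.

2.70 hours

61.01 GiB = 65,508,988,682.24 bytes = 524,071,909,457.92 bits
54 Mbps = 54,000,000 bits/s
time = 524,071,909,457.92 / 54,000,000 = 9,705.0354 s
9,705.0354 s / 3600 = 2.70 hours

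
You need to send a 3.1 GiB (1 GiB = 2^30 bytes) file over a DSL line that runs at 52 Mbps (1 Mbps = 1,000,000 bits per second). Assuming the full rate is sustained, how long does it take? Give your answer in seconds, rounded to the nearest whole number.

512 seconds

3.1 GiB = 3,328,599,654.4 bytes = 26,628,797,235.2 bits
52 Mbps = 52,000,000 bits/s
time = 26,628,797,235.2 / 52,000,000 = 512 s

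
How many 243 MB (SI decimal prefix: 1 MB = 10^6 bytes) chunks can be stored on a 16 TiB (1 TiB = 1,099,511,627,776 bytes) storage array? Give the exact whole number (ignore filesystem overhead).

72,395

Capacity: 16 TiB = 17,592,186,044,416 bytes
Per item: 243 MB = 243,000,000 bytes
⌊17,592,186,044,416 / 243,000,000⌋ = 72,395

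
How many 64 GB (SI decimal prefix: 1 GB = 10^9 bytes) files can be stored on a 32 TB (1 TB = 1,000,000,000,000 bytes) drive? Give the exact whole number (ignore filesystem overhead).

500

Capacity: 32 TB = 32,000,000,000,000 bytes
Per item: 64 GB = 64,000,000,000 bytes
⌊32,000,000,000,000 / 64,000,000,000⌋ = 500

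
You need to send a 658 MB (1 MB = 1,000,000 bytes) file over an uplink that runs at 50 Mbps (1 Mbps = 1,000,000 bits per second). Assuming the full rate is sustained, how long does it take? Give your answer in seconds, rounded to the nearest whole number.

105 seconds

658 MB = 658,000,000 bytes = 5,264,000,000 bits
50 Mbps = 50,000,000 bits/s
time = 5,264,000,000 / 50,000,000 = 105 s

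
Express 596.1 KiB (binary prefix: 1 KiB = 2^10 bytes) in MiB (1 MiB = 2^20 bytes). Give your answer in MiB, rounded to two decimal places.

596.1 KiB = 596.1 × 2^10 bytes = 610,406.4 bytes
1 MiB = 1,048,576 bytes
610,406.4 / 1,048,576 = 0.58 MiB

0.58 MiB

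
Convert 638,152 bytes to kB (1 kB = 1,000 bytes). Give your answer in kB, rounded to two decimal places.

638.15 kB

638,152 bytes given.
1 kB = 1,000 bytes
638,152 / 1,000 = 638.15 kB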